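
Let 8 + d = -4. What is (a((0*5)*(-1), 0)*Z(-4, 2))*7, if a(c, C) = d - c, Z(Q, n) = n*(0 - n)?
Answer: 336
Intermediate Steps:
d = -12 (d = -8 - 4 = -12)
Z(Q, n) = -n² (Z(Q, n) = n*(-n) = -n²)
a(c, C) = -12 - c
(a((0*5)*(-1), 0)*Z(-4, 2))*7 = ((-12 - 0*5*(-1))*(-1*2²))*7 = ((-12 - 0*(-1))*(-1*4))*7 = ((-12 - 1*0)*(-4))*7 = ((-12 + 0)*(-4))*7 = -12*(-4)*7 = 48*7 = 336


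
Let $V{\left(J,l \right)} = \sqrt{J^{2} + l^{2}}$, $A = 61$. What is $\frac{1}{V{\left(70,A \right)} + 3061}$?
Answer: $\frac{3061}{9361100} - \frac{\sqrt{8621}}{9361100} \approx 0.00031707$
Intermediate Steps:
$\frac{1}{V{\left(70,A \right)} + 3061} = \frac{1}{\sqrt{70^{2} + 61^{2}} + 3061} = \frac{1}{\sqrt{4900 + 3721} + 3061} = \frac{1}{\sqrt{8621} + 3061} = \frac{1}{3061 + \sqrt{8621}}$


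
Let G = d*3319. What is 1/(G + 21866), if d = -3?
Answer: 1/11909 ≈ 8.3970e-5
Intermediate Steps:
G = -9957 (G = -3*3319 = -9957)
1/(G + 21866) = 1/(-9957 + 21866) = 1/11909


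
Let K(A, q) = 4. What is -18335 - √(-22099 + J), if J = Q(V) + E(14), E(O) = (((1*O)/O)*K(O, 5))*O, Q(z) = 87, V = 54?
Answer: -18335 - 2*I*√5489 ≈ -18335.0 - 148.18*I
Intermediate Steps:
E(O) = 4*O (E(O) = (((1*O)/O)*4)*O = ((O/O)*4)*O = (1*4)*O = 4*O)
J = 143 (J = 87 + 4*14 = 87 + 56 = 143)
-18335 - √(-22099 + J) = -18335 - √(-22099 + 143) = -18335 - √(-21956) = -18335 - 2*I*√5489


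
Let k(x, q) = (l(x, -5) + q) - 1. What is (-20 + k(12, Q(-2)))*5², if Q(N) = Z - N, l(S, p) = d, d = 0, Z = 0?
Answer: -475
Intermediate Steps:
l(S, p) = 0
Q(N) = -N (Q(N) = 0 - N = -N)
k(x, q) = -1 + q (k(x, q) = (0 + q) - 1 = q - 1 = -1 + q)
(-20 + k(12, Q(-2)))*5² = (-20 + (-1 - 1*(-2)))*5² = (-20 + (-1 + 2))*25 = (-20 + 1)*25 = -19*25 = -475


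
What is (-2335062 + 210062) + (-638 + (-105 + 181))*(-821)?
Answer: -1663598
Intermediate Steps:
(-2335062 + 210062) + (-638 + (-105 + 181))*(-821) = -2125000 + (-638 + 76)*(-821) = -2125000 - 562*(-821) = -2125000 + 461402 = -1663598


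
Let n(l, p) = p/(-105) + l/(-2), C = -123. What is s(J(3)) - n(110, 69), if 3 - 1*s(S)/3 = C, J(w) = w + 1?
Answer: 15178/35 ≈ 433.66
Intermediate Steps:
n(l, p) = -l/2 - p/105 (n(l, p) = p*(-1/105) + l*(-½) = -p/105 - l/2 = -l/2 - p/105)
J(w) = 1 + w
s(S) = 378 (s(S) = 9 - 3*(-123) = 9 + 369 = 378)
s(J(3)) - n(110, 69) = 378 - (-½*110 - 1/105*69) = 378 - (-55 - 23/35) = 378 - 1*(-1948/35) = 378 + 1948/35 = 15178/35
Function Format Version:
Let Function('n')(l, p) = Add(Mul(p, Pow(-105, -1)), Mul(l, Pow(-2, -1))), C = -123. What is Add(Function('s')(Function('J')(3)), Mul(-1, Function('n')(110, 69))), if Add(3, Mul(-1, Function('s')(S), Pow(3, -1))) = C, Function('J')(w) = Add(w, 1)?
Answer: Rational(15178, 35) ≈ 433.66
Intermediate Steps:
Function('n')(l, p) = Add(Mul(Rational(-1, 2), l), Mul(Rational(-1, 105), p)) (Function('n')(l, p) = Add(Mul(p, Rational(-1, 105)), Mul(l, Rational(-1, 2))) = Add(Mul(Rational(-1, 105), p), Mul(Rational(-1, 2), l)) = Add(Mul(Rational(-1, 2), l), Mul(Rational(-1, 105), p)))
Function('J')(w) = Add(1, w)
Function('s')(S) = 378 (Function('s')(S) = Add(9, Mul(-3, -123)) = Add(9, 369) = 378)
Add(Function('s')(Function('J')(3)), Mul(-1, Function('n')(110, 69))) = Add(378, Mul(-1, Add(Mul(Rational(-1, 2), 110), Mul(Rational(-1, 105), 69)))) = Add(378, Mul(-1, Add(-55, Rational(-23, 35)))) = Add(378, Mul(-1, Rational(-1948, 35))) = Add(378, Rational(1948, 35)) = Rational(15178, 35)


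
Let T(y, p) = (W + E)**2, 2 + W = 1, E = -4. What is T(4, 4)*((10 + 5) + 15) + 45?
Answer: 795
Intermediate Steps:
W = -1 (W = -2 + 1 = -1)
T(y, p) = 25 (T(y, p) = (-1 - 4)**2 = (-5)**2 = 25)
T(4, 4)*((10 + 5) + 15) + 45 = 25*((10 + 5) + 15) + 45 = 25*(15 + 15) + 45 = 25*30 + 45 = 750 + 45 = 795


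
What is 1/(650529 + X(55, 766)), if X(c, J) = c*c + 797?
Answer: 1/654351 ≈ 1.5282e-6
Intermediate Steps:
X(c, J) = 797 + c² (X(c, J) = c² + 797 = 797 + c²)
1/(650529 + X(55, 766)) = 1/(650529 + (797 + 55²)) = 1/(650529 + (797 + 3025)) = 1/(650529 + 3822) = 1/654351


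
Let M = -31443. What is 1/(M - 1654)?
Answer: -1/33097 ≈ -3.0214e-5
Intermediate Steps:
1/(M - 1654) = 1/(-31443 - 1654) = 1/(-33097) = -1/33097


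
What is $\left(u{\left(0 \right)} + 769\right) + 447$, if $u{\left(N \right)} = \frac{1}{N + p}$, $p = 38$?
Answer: $\frac{46209}{38} \approx 1216.0$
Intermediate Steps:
$u{\left(N \right)} = \frac{1}{38 + N}$ ($u{\left(N \right)} = \frac{1}{N + 38} = \frac{1}{38 + N}$)
$\left(u{\left(0 \right)} + 769\right) + 447 = \left(\frac{1}{38 + 0} + 769\right) + 447 = \left(\frac{1}{38} + 769\right) + 447 = \frac{29223}{38} + 447 = \frac{46209}{38}$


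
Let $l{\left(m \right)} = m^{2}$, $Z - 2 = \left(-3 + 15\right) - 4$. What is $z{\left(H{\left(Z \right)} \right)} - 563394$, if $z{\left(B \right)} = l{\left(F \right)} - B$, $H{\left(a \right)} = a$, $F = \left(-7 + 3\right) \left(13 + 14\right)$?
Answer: $-551740$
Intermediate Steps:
$Z = 10$ ($Z = 2 + \left(\left(-3 + 15\right) - 4\right) = 2 + \left(12 - 4\right) = 2 + 8 = 10$)
$F = -108$ ($F = \left(-4\right) 27 = -108$)
$z{\left(B \right)} = 11664 - B$ ($z{\left(B \right)} = \left(-108\right)^{2} - B = 11664 - B$)
$z{\left(H{\left(Z \right)} \right)} - 563394 = \left(11664 - 10\right) - 563394 = 11654 - 563394 = -551740$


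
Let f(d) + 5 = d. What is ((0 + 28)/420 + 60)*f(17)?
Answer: 3604/5 ≈ 720.80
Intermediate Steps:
f(d) = -5 + d
((0 + 28)/420 + 60)*f(17) = ((0 + 28)/420 + 60)*(-5 + 17) = (28*(1/420) + 60)*12 = (1/15 + 60)*12 = (901/15)*12 = 3604/5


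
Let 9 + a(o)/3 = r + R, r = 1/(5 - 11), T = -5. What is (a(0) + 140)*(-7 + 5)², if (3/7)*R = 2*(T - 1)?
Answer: 114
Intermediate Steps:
r = -⅙ (r = 1/(-6) = -⅙ ≈ -0.16667)
R = -28 (R = 7*(2*(-5 - 1))/3 = 7*(2*(-6))/3 = (7/3)*(-12) = -28)
a(o) = -223/2 (a(o) = -27 + 3*(-⅙ - 28) = -27 + 3*(-169/6) = -27 - 169/2 = -223/2)
(a(0) + 140)*(-7 + 5)² = (-223/2 + 140)*(-7 + 5)² = (57/2)*(-2)² = (57/2)*4 = 114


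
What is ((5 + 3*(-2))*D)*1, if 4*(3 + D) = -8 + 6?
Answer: 7/2 ≈ 3.5000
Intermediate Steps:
D = -7/2 (D = -3 + (-8 + 6)/4 = -3 + (¼)*(-2) = -3 - ½ = -7/2 ≈ -3.5000)
((5 + 3*(-2))*D)*1 = ((5 + 3*(-2))*(-7/2))*1 = ((5 - 6)*(-7/2))*1 = -1*(-7/2)*1 = (7/2)*1 = 7/2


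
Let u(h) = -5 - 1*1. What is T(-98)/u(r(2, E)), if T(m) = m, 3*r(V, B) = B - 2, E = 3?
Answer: 49/3 ≈ 16.333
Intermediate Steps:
r(V, B) = -⅔ + B/3 (r(V, B) = (B - 2)/3 = (-2 + B)/3 = -⅔ + B/3)
u(h) = -6 (u(h) = -5 - 1 = -6)
T(-98)/u(r(2, E)) = -98/(-6) = -98*(-⅙) = 49/3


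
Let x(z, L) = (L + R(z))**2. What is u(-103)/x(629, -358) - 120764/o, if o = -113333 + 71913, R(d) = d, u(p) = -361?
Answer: 116501004/40025345 ≈ 2.9107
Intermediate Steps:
o = -41420
x(z, L) = (L + z)**2
u(-103)/x(629, -358) - 120764/o = -361/(-358 + 629)**2 - 120764/(-41420) = -361/(271**2) - 120764*(-1/41420) = -361/73441 + 1589/545 = 116501004/40025345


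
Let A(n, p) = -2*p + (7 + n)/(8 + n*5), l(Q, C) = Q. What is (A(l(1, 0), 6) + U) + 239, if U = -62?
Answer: 2153/13 ≈ 165.62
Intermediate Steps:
A(n, p) = -2*p + (7 + n)/(8 + 5*n)
(A(l(1, 0), 6) + U) + 239 = ((7 + 1 - 16*6 - 10*1*6)/(8 + 5*1) - 62) + 239 = ((7 + 1 - 96 - 60)/(8 + 5) - 62) + 239 = (-148/13 - 62) + 239 = -954/13 + 239 = 2153/13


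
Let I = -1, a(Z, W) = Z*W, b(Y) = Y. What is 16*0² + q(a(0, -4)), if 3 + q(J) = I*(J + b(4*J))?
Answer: -3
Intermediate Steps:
a(Z, W) = W*Z
q(J) = -3 - 5*J (q(J) = -3 - (J + 4*J) = -3 - 5*J)
16*0² + q(a(0, -4)) = 16*0² + (-3 - (-20)*0) = 16*0 + (-3 - 5*0) = 0 + (-3 + 0) = 0 - 3 = -3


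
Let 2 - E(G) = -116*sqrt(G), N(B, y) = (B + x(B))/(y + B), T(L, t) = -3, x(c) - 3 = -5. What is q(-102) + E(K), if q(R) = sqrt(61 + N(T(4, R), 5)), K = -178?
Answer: 2 + 3*sqrt(26)/2 + 116*I*sqrt(178) ≈ 9.6485 + 1547.6*I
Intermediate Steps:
x(c) = -2 (x(c) = 3 - 5 = -2)
N(B, y) = (-2 + B)/(B + y) (N(B, y) = (B - 2)/(y + B) = (-2 + B)/(B + y))
E(G) = 2 + 116*sqrt(G) (E(G) = 2 - (-116)*sqrt(G) = 2 + 116*sqrt(G))
q(R) = 3*sqrt(26)/2 (q(R) = sqrt(61 + (-2 - 3)/(-3 + 5)) = sqrt(61 - 5/2) = sqrt(117/2) = 3*sqrt(26)/2)
q(-102) + E(K) = 3*sqrt(26)/2 + (2 + 116*sqrt(-178)) = 3*sqrt(26)/2 + (2 + 116*(I*sqrt(178))) = 3*sqrt(26)/2 + (2 + 116*I*sqrt(178)) = 2 + 3*sqrt(26)/2 + 116*I*sqrt(178)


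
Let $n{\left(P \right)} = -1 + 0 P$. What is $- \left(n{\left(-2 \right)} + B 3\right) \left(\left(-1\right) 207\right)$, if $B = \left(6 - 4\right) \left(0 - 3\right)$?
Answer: $-3933$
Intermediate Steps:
$B = -6$ ($B = 2 \left(-3\right) = -6$)
$n{\left(P \right)} = -1$ ($n{\left(P \right)} = -1 + 0 = -1$)
$- \left(n{\left(-2 \right)} + B 3\right) \left(\left(-1\right) 207\right) = - \left(-1 - 18\right) \left(\left(-1\right) 207\right) = - \left(-1 - 18\right) \left(-207\right) = - \left(-19\right) \left(-207\right) = \left(-1\right) 3933 = -3933$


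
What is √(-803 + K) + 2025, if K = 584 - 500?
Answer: 2025 + I*√719 ≈ 2025.0 + 26.814*I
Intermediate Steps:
K = 84
√(-803 + K) + 2025 = √(-803 + 84) + 2025 = √(-719) + 2025 = I*√719 + 2025 = 2025 + I*√719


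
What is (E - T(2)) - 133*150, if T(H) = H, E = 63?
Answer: -19889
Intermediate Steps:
(E - T(2)) - 133*150 = (63 - 1*2) - 133*150 = (63 - 2) - 19950 = 61 - 19950 = -19889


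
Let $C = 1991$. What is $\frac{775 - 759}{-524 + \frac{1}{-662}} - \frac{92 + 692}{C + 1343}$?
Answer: $- \frac{153637352}{578263963} \approx -0.26569$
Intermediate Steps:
$\frac{775 - 759}{-524 + \frac{1}{-662}} - \frac{92 + 692}{C + 1343} = \frac{775 - 759}{-524 + \frac{1}{-662}} - \frac{92 + 692}{1991 + 1343} = \frac{16}{-524 - \frac{1}{662}} - \frac{784}{3334} = \frac{16}{- \frac{346889}{662}} - 784 \cdot \frac{1}{3334} = 16 \left(- \frac{662}{346889}\right) - \frac{392}{1667} = - \frac{10592}{346889} - \frac{392}{1667} = - \frac{153637352}{578263963}$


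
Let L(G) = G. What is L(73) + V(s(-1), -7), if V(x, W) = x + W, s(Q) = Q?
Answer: 65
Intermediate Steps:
V(x, W) = W + x
L(73) + V(s(-1), -7) = 73 + (-7 - 1) = 73 - 8 = 65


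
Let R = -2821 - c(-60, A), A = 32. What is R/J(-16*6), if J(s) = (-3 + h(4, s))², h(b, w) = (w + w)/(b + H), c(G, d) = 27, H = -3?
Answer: -2848/38025 ≈ -0.074898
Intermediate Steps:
h(b, w) = 2*w/(-3 + b) (h(b, w) = (w + w)/(b - 3) = (2*w)/(-3 + b) = 2*w/(-3 + b))
J(s) = (-3 + 2*s)² (J(s) = (-3 + 2*s/(-3 + 4))² = (-3 + 2*s/1)² = (-3 + 2*s*1)² = (-3 + 2*s)²)
R = -2848 (R = -2821 - 1*27 = -2821 - 27 = -2848)
R/J(-16*6) = -2848/(-3 + 2*(-16*6))² = -2848/(-3 + 2*(-96))² = -2848/(-3 - 192)² = -2848/((-195)²) = -2848/38025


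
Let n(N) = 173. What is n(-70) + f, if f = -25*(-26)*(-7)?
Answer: -4377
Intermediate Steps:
f = -4550 (f = 650*(-7) = -4550)
n(-70) + f = 173 - 4550 = -4377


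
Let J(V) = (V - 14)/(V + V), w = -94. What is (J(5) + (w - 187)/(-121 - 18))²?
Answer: 2430481/1932100 ≈ 1.2579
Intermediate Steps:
J(V) = (-14 + V)/(2*V) (J(V) = (-14 + V)/((2*V)) = (-14 + V)*(1/(2*V)) = (-14 + V)/(2*V))
(J(5) + (w - 187)/(-121 - 18))² = ((½)*(-14 + 5)/5 + (-94 - 187)/(-121 - 18))² = ((½)*(⅕)*(-9) - 281/(-139))² = (-9/10 - 281*(-1/139))² = (-9/10 + 281/139)² = (1559/1390)² = 2430481/1932100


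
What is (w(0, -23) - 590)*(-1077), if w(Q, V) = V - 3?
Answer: 663432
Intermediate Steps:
w(Q, V) = -3 + V
(w(0, -23) - 590)*(-1077) = ((-3 - 23) - 590)*(-1077) = (-26 - 590)*(-1077) = -616*(-1077) = 663432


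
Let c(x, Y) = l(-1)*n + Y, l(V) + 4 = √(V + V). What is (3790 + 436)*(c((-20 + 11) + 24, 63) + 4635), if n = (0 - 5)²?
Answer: 19431148 + 105650*I*√2 ≈ 1.9431e+7 + 1.4941e+5*I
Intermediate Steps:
l(V) = -4 + √2*√V (l(V) = -4 + √(V + V) = -4 + √(2*V) = -4 + √2*√V)
n = 25 (n = (-5)² = 25)
c(x, Y) = -100 + Y + 25*I*√2 (c(x, Y) = (-4 + √2*√(-1))*25 + Y = (-4 + √2*I)*25 + Y = (-4 + I*√2)*25 + Y = (-100 + 25*I*√2) + Y = -100 + Y + 25*I*√2)
(3790 + 436)*(c((-20 + 11) + 24, 63) + 4635) = (3790 + 436)*((-100 + 63 + 25*I*√2) + 4635) = 4226*((-37 + 25*I*√2) + 4635) = 4226*(4598 + 25*I*√2) = 19431148 + 105650*I*√2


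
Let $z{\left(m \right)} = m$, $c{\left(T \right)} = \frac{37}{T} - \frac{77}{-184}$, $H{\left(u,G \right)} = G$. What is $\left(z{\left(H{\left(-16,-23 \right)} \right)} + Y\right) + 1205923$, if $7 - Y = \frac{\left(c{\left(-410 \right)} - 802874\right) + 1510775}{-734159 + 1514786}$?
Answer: $\frac{11836068973436993}{9815083480} \approx 1.2059 \cdot 10^{6}$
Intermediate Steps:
$c{\left(T \right)} = \frac{77}{184} + \frac{37}{T}$ ($c{\left(T \right)} = \frac{37}{T} - - \frac{77}{184} = \frac{37}{T} + \frac{77}{184} = \frac{77}{184} + \frac{37}{T}$)
$Y = \frac{59804904993}{9815083480}$ ($Y = 7 - \frac{\left(\left(\frac{77}{184} + \frac{37}{-410}\right) - 802874\right) + 1510775}{-734159 + 1514786} = 7 - \frac{\left(\left(\frac{77}{184} + 37 \left(- \frac{1}{410}\right)\right) - 802874\right) + 1510775}{780627} = 7 - \left(\left(\left(\frac{77}{184} - \frac{37}{410}\right) - 802874\right) + 1510775\right) \frac{1}{780627} = 7 - \left(\left(\frac{12381}{37720} - 802874\right) + 1510775\right) \frac{1}{780627} = 7 - \left(- \frac{30284394899}{37720} + 1510775\right) \frac{1}{780627} = 7 - \frac{26702038101}{37720} \cdot \frac{1}{780627} = 7 - \frac{8900679367}{9815083480} = \frac{59804904993}{9815083480} \approx 6.0932$)
$\left(z{\left(H{\left(-16,-23 \right)} \right)} + Y\right) + 1205923 = \left(-23 + \frac{59804904993}{9815083480}\right) + 1205923 = - \frac{165942015047}{9815083480} + 1205923 = \frac{11836068973436993}{9815083480}$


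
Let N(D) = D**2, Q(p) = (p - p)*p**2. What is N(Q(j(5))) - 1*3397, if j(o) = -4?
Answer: -3397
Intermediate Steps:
Q(p) = 0 (Q(p) = 0*p**2 = 0)
N(Q(j(5))) - 1*3397 = 0**2 - 1*3397 = 0 - 3397 = -3397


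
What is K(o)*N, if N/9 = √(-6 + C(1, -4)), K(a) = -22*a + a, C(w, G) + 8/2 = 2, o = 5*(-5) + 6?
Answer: 7182*I*√2 ≈ 10157.0*I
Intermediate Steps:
o = -19 (o = -25 + 6 = -19)
C(w, G) = -2 (C(w, G) = -4 + 2 = -2)
K(a) = -21*a
N = 18*I*√2 (N = 9*√(-6 - 2) = 9*√(-8) = 9*(2*I*√2) = 18*I*√2 ≈ 25.456*I)
K(o)*N = (-21*(-19))*(18*I*√2) = 399*(18*I*√2) = 7182*I*√2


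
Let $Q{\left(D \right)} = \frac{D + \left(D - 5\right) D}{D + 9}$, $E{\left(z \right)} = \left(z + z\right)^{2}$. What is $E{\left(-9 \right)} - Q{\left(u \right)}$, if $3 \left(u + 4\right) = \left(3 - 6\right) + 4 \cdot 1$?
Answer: $\frac{15299}{48} \approx 318.73$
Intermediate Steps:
$E{\left(z \right)} = 4 z^{2}$ ($E{\left(z \right)} = \left(2 z\right)^{2} = 4 z^{2}$)
$u = - \frac{11}{3}$ ($u = -4 + \frac{\left(3 - 6\right) + 4 \cdot 1}{3} = -4 + \frac{\left(3 - 6\right) + 4}{3} = -4 + \frac{-3 + 4}{3} = -4 + \frac{1}{3} \cdot 1 = -4 + \frac{1}{3} = - \frac{11}{3} \approx -3.6667$)
$Q{\left(D \right)} = \frac{D + D \left(-5 + D\right)}{9 + D}$ ($Q{\left(D \right)} = \frac{D + \left(-5 + D\right) D}{9 + D} = \frac{D + D \left(-5 + D\right)}{9 + D}$)
$E{\left(-9 \right)} - Q{\left(u \right)} = 4 \left(-9\right)^{2} - - \frac{11 \left(-4 - \frac{11}{3}\right)}{3 \left(9 - \frac{11}{3}\right)} = 4 \cdot 81 - \left(- \frac{11}{3}\right) \frac{1}{\frac{16}{3}} \left(- \frac{23}{3}\right) = 324 - \left(- \frac{11}{3}\right) \frac{3}{16} \left(- \frac{23}{3}\right) = 324 - \frac{253}{48} = \frac{15299}{48}$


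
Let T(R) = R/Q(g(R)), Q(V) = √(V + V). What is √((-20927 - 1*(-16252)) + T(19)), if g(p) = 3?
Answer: √(-168300 + 114*√6)/6 ≈ 68.317*I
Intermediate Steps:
Q(V) = √2*√V (Q(V) = √(2*V) = √2*√V)
T(R) = R*√6/6 (T(R) = R/((√2*√3)) = R/(√6) = R*(√6/6) = R*√6/6)
√((-20927 - 1*(-16252)) + T(19)) = √((-20927 - 1*(-16252)) + (⅙)*19*√6) = √((-20927 + 16252) + 19*√6/6) = √(-4675 + 19*√6/6)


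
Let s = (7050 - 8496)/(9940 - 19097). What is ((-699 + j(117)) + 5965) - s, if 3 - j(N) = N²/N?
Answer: 47175418/9157 ≈ 5151.8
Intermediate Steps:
j(N) = 3 - N (j(N) = 3 - N²/N = 3 - N)
s = 1446/9157 (s = -1446/(-9157) = -1446*(-1/9157) = 1446/9157 ≈ 0.15791)
((-699 + j(117)) + 5965) - s = ((-699 + (3 - 1*117)) + 5965) - 1*1446/9157 = ((-699 + (3 - 117)) + 5965) - 1446/9157 = ((-699 - 114) + 5965) - 1446/9157 = (-813 + 5965) - 1446/9157 = 5152 - 1446/9157 = 47175418/9157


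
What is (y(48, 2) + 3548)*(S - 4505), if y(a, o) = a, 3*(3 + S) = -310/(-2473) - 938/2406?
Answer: -144684858131348/8925057 ≈ -1.6211e+7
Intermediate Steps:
S = -27562078/8925057 (S = -3 + (-310/(-2473) - 938/2406)/3 = -3 + (-310*(-1/2473) - 938*1/2406)/3 = -3 + (310/2473 - 469/1203)/3 = -3 + (⅓)*(-786907/2975019) = -3 - 786907/8925057 = -27562078/8925057 ≈ -3.0882)
(y(48, 2) + 3548)*(S - 4505) = (48 + 3548)*(-27562078/8925057 - 4505) = 3596*(-40234943863/8925057) = -144684858131348/8925057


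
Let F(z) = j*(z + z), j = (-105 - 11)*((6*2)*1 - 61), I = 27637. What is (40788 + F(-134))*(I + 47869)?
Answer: -111939457144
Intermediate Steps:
j = 5684 (j = -116*(12*1 - 61) = -116*(12 - 61) = -116*(-49) = 5684)
F(z) = 11368*z (F(z) = 5684*(z + z) = 5684*(2*z) = 11368*z)
(40788 + F(-134))*(I + 47869) = (40788 + 11368*(-134))*(27637 + 47869) = (40788 - 1523312)*75506 = -1482524*75506 = -111939457144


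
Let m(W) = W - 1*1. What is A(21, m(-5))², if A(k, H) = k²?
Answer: 194481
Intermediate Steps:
m(W) = -1 + W (m(W) = W - 1 = -1 + W)
A(21, m(-5))² = (21²)² = 441² = 194481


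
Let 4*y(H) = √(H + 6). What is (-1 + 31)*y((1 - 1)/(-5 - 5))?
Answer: 15*√6/2 ≈ 18.371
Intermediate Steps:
y(H) = √(6 + H)/4 (y(H) = √(H + 6)/4 = √(6 + H)/4)
(-1 + 31)*y((1 - 1)/(-5 - 5)) = (-1 + 31)*(√(6 + (1 - 1)/(-5 - 5))/4) = 30*(√(6 + 0/(-10))/4) = 30*(√(6 + 0*(-⅒))/4) = 30*(√(6 + 0)/4) = 30*(√6/4) = 15*√6/2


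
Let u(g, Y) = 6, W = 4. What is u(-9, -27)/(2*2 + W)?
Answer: 3/4 ≈ 0.75000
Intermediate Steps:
u(-9, -27)/(2*2 + W) = 6/(2*2 + 4) = 6/(4 + 4) = 6/8 = (1/8)*6 = 3/4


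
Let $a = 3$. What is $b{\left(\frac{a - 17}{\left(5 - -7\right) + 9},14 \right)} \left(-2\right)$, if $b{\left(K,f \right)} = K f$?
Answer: $\frac{56}{3} \approx 18.667$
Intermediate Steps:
$b{\left(\frac{a - 17}{\left(5 - -7\right) + 9},14 \right)} \left(-2\right) = \frac{3 - 17}{\left(5 - -7\right) + 9} \cdot 14 \left(-2\right) = - \frac{14}{\left(5 + 7\right) + 9} \cdot 14 \left(-2\right) = - \frac{14}{12 + 9} \cdot 14 \left(-2\right) = - \frac{14}{21} \cdot 14 \left(-2\right) = \left(-14\right) \frac{1}{21} \cdot 14 \left(-2\right) = \left(- \frac{2}{3}\right) 14 \left(-2\right) = \left(- \frac{28}{3}\right) \left(-2\right) = \frac{56}{3}$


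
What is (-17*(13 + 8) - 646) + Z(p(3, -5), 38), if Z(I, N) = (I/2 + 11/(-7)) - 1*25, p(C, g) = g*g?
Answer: -14239/14 ≈ -1017.1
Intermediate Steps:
p(C, g) = g**2
Z(I, N) = -186/7 + I/2 (Z(I, N) = (I*(1/2) + 11*(-1/7)) - 25 = (I/2 - 11/7) - 25 = (-11/7 + I/2) - 25 = -186/7 + I/2)
(-17*(13 + 8) - 646) + Z(p(3, -5), 38) = (-17*(13 + 8) - 646) + (-186/7 + (1/2)*(-5)**2) = (-17*21 - 646) + (-186/7 + (1/2)*25) = (-357 - 646) + (-186/7 + 25/2) = -1003 - 197/14 = -14239/14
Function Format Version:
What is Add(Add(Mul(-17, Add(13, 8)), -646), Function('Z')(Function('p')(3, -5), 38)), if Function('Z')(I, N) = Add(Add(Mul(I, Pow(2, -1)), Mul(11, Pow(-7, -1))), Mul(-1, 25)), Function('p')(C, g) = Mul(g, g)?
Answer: Rational(-14239, 14) ≈ -1017.1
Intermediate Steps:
Function('p')(C, g) = Pow(g, 2)
Function('Z')(I, N) = Add(Rational(-186, 7), Mul(Rational(1, 2), I)) (Function('Z')(I, N) = Add(Add(Mul(I, Rational(1, 2)), Mul(11, Rational(-1, 7))), -25) = Add(Add(Mul(Rational(1, 2), I), Rational(-11, 7)), -25) = Add(Add(Rational(-11, 7), Mul(Rational(1, 2), I)), -25) = Add(Rational(-186, 7), Mul(Rational(1, 2), I)))
Add(Add(Mul(-17, Add(13, 8)), -646), Function('Z')(Function('p')(3, -5), 38)) = Add(Add(Mul(-17, Add(13, 8)), -646), Add(Rational(-186, 7), Mul(Rational(1, 2), Pow(-5, 2)))) = Add(Add(Mul(-17, 21), -646), Add(Rational(-186, 7), Mul(Rational(1, 2), 25))) = Add(Add(-357, -646), Add(Rational(-186, 7), Rational(25, 2))) = Add(-1003, Rational(-197, 14)) = Rational(-14239, 14)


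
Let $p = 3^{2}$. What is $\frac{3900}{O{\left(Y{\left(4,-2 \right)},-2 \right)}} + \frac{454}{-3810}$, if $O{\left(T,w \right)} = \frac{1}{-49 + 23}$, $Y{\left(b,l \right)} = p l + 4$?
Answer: $- \frac{193167227}{1905} \approx -1.014 \cdot 10^{5}$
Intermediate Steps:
$p = 9$
$Y{\left(b,l \right)} = 4 + 9 l$ ($Y{\left(b,l \right)} = 9 l + 4 = 4 + 9 l$)
$O{\left(T,w \right)} = - \frac{1}{26}$ ($O{\left(T,w \right)} = \frac{1}{-26} = - \frac{1}{26}$)
$\frac{3900}{O{\left(Y{\left(4,-2 \right)},-2 \right)}} + \frac{454}{-3810} = \frac{3900}{- \frac{1}{26}} + \frac{454}{-3810} = 3900 \left(-26\right) + 454 \left(- \frac{1}{3810}\right) = -101400 - \frac{227}{1905} = - \frac{193167227}{1905}$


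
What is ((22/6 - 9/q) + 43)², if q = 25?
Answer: 12061729/5625 ≈ 2144.3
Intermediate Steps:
((22/6 - 9/q) + 43)² = ((22/6 - 9/25) + 43)² = ((22*(⅙) - 9*1/25) + 43)² = ((11/3 - 9/25) + 43)² = (248/75 + 43)² = (3473/75)² = 12061729/5625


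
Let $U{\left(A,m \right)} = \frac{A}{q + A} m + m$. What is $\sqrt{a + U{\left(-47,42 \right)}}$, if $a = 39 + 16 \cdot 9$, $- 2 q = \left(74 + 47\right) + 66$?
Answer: $\frac{\sqrt{18875613}}{281} \approx 15.461$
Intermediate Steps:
$q = - \frac{187}{2}$ ($q = - \frac{\left(74 + 47\right) + 66}{2} = - \frac{121 + 66}{2} = \left(- \frac{1}{2}\right) 187 = - \frac{187}{2} \approx -93.5$)
$U{\left(A,m \right)} = m + \frac{A m}{- \frac{187}{2} + A}$ ($U{\left(A,m \right)} = \frac{A}{- \frac{187}{2} + A} m + m = \frac{A m}{- \frac{187}{2} + A} + m = m + \frac{A m}{- \frac{187}{2} + A}$)
$a = 183$ ($a = 39 + 144 = 183$)
$\sqrt{a + U{\left(-47,42 \right)}} = \sqrt{183 + \frac{42 \left(-187 + 4 \left(-47\right)\right)}{-187 + 2 \left(-47\right)}} = \sqrt{183 + \frac{42 \left(-187 - 188\right)}{-187 - 94}} = \sqrt{183 + 42 \frac{1}{-281} \left(-375\right)} = \sqrt{183 + 42 \left(- \frac{1}{281}\right) \left(-375\right)} = \sqrt{183 + \frac{15750}{281}} = \sqrt{\frac{67173}{281}} = \frac{\sqrt{18875613}}{281}$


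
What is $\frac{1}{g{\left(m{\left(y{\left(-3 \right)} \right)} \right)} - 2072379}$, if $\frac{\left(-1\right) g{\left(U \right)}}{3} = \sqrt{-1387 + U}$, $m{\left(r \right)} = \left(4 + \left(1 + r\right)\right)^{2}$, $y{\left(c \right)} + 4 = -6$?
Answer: $\frac{i}{3 \left(\sqrt{1362} - 690793 i\right)} \approx -4.8254 \cdot 10^{-7} + 2.5779 \cdot 10^{-11} i$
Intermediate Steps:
$y{\left(c \right)} = -10$ ($y{\left(c \right)} = -4 - 6 = -10$)
$m{\left(r \right)} = \left(5 + r\right)^{2}$
$g{\left(U \right)} = - 3 \sqrt{-1387 + U}$
$\frac{1}{g{\left(m{\left(y{\left(-3 \right)} \right)} \right)} - 2072379} = \frac{1}{- 3 \sqrt{-1387 + \left(5 - 10\right)^{2}} - 2072379} = \frac{1}{- 3 \sqrt{-1387 + \left(-5\right)^{2}} - 2072379} = \frac{1}{- 3 \sqrt{-1387 + 25} - 2072379} = \frac{1}{- 3 \sqrt{-1362} - 2072379} = \frac{1}{- 3 i \sqrt{1362} - 2072379} = \frac{1}{-2072379 - 3 i \sqrt{1362}}$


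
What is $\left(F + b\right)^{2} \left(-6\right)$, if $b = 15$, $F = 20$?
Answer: $-7350$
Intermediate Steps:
$\left(F + b\right)^{2} \left(-6\right) = \left(20 + 15\right)^{2} \left(-6\right) = 35^{2} \left(-6\right) = 1225 \left(-6\right) = -7350$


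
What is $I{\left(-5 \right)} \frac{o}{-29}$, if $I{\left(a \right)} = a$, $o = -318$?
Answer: $- \frac{1590}{29} \approx -54.828$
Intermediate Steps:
$I{\left(-5 \right)} \frac{o}{-29} = - 5 \left(- \frac{318}{-29}\right) = - 5 \left(\left(-318\right) \left(- \frac{1}{29}\right)\right) = \left(-5\right) \frac{318}{29} = - \frac{1590}{29}$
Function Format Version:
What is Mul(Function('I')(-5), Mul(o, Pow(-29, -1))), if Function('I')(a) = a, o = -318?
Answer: Rational(-1590, 29) ≈ -54.828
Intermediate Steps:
Mul(Function('I')(-5), Mul(o, Pow(-29, -1))) = Mul(-5, Mul(-318, Pow(-29, -1))) = Mul(-5, Mul(-318, Rational(-1, 29))) = Mul(-5, Rational(318, 29)) = Rational(-1590, 29)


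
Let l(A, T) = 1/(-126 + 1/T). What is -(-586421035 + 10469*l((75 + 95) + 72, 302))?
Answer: 22313909964423/38051 ≈ 5.8642e+8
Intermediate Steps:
-(-586421035 + 10469*l((75 + 95) + 72, 302)) = -(-586421035 - 3161638/(-1 + 126*302)) = -(-586421035 - 3161638/(-1 + 38052)) = -10469/(1/(-56015 - 1*302/38051)) = -10469/(1/(-56015 - 1*302*1/38051)) = -10469/(1/(-56015 - 302/38051)) = -10469/(1/(-2131427067/38051)) = -10469/(-38051/2131427067) = -10469*(-2131427067/38051) = 22313909964423/38051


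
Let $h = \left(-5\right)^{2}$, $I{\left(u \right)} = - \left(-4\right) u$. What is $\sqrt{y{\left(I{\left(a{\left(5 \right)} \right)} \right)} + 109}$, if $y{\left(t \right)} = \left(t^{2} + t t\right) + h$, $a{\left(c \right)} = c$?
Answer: $\sqrt{934} \approx 30.561$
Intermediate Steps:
$I{\left(u \right)} = 4 u$
$h = 25$
$y{\left(t \right)} = 25 + 2 t^{2}$ ($y{\left(t \right)} = \left(t^{2} + t t\right) + 25 = \left(t^{2} + t^{2}\right) + 25 = 2 t^{2} + 25 = 25 + 2 t^{2}$)
$\sqrt{y{\left(I{\left(a{\left(5 \right)} \right)} \right)} + 109} = \sqrt{\left(25 + 2 \left(4 \cdot 5\right)^{2}\right) + 109} = \sqrt{\left(25 + 2 \cdot 20^{2}\right) + 109} = \sqrt{\left(25 + 2 \cdot 400\right) + 109} = \sqrt{\left(25 + 800\right) + 109} = \sqrt{825 + 109} = \sqrt{934}$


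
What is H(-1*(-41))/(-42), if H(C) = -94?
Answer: 47/21 ≈ 2.2381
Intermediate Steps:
H(-1*(-41))/(-42) = -94/(-42) = -94*(-1/42) = 47/21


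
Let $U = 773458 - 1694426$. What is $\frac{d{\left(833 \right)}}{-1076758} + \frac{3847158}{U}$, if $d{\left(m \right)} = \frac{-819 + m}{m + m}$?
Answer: $- \frac{6486217384459}{1552730259836} \approx -4.1773$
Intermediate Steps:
$d{\left(m \right)} = \frac{-819 + m}{2 m}$
$U = -920968$ ($U = 773458 - 1694426 = -920968$)
$\frac{d{\left(833 \right)}}{-1076758} + \frac{3847158}{U} = \frac{\frac{1}{2} \cdot \frac{1}{833} \left(-819 + 833\right)}{-1076758} + \frac{3847158}{-920968} = \frac{1}{2} \cdot \frac{1}{833} \cdot 14 \left(- \frac{1}{1076758}\right) + 3847158 \left(- \frac{1}{920968}\right) = \frac{1}{119} \left(- \frac{1}{1076758}\right) - \frac{101241}{24236} = - \frac{1}{128134202} - \frac{101241}{24236} = - \frac{6486217384459}{1552730259836}$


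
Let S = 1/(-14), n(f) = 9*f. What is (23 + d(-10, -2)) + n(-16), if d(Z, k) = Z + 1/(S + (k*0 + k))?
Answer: -3813/29 ≈ -131.48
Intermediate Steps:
S = -1/14 ≈ -0.071429
d(Z, k) = Z + 1/(-1/14 + k) (d(Z, k) = Z + 1/(-1/14 + (k*0 + k)) = Z + 1/(-1/14 + (0 + k)) = Z + 1/(-1/14 + k))
(23 + d(-10, -2)) + n(-16) = (23 + (14 - 1*(-10) + 14*(-10)*(-2))/(-1 + 14*(-2))) + 9*(-16) = (23 + (14 + 10 + 280)/(-1 - 28)) - 144 = (23 + 304/(-29)) - 144 = (23 - 1/29*304) - 144 = (23 - 304/29) - 144 = 363/29 - 144 = -3813/29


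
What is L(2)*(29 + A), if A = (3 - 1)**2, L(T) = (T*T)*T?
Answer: 264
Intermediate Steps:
L(T) = T**3 (L(T) = T**2*T = T**3)
A = 4 (A = 2**2 = 4)
L(2)*(29 + A) = 2**3*(29 + 4) = 8*33 = 264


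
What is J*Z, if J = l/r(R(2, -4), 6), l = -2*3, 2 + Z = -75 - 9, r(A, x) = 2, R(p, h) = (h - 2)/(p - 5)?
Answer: 258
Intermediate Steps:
R(p, h) = (-2 + h)/(-5 + p)
Z = -86 (Z = -2 + (-75 - 9) = -2 - 84 = -86)
l = -6
J = -3 (J = -6/2 = -6*½ = -3)
J*Z = -3*(-86) = 258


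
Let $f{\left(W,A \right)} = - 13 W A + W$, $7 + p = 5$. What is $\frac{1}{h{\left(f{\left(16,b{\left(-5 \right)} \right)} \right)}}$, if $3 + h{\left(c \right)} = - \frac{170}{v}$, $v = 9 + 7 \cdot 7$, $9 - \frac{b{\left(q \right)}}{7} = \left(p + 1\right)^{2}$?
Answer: $- \frac{29}{172} \approx -0.1686$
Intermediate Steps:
$p = -2$ ($p = -7 + 5 = -2$)
$b{\left(q \right)} = 56$ ($b{\left(q \right)} = 63 - 7 \left(-2 + 1\right)^{2} = 63 - 7 \left(-1\right)^{2} = 63 - 7 = 56$)
$v = 58$ ($v = 9 + 49 = 58$)
$f{\left(W,A \right)} = W - 13 A W$ ($f{\left(W,A \right)} = - 13 A W + W = W - 13 A W$)
$h{\left(c \right)} = - \frac{172}{29}$ ($h{\left(c \right)} = -3 - \frac{170}{58} = -3 - \frac{85}{29} = - \frac{172}{29}$)
$\frac{1}{h{\left(f{\left(16,b{\left(-5 \right)} \right)} \right)}} = \frac{1}{- \frac{172}{29}} = - \frac{29}{172}$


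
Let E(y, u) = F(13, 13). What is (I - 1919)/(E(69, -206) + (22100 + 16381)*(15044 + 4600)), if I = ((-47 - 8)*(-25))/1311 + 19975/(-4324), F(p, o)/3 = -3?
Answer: -10081961/3964048439220 ≈ -2.5434e-6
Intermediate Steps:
F(p, o) = -9 (F(p, o) = 3*(-3) = -9)
E(y, u) = -9
I = -18725/5244 (I = -55*(-25)*(1/1311) + 19975*(-1/4324) = 1375*(1/1311) - 425/92 = 1375/1311 - 425/92 = -18725/5244 ≈ -3.5707)
(I - 1919)/(E(69, -206) + (22100 + 16381)*(15044 + 4600)) = (-18725/5244 - 1919)/(-9 + (22100 + 16381)*(15044 + 4600)) = -10081961/(5244*(-9 + 38481*19644)) = -10081961/(5244*(-9 + 755920764)) = -10081961/5244/755920755 = -10081961/5244*1/755920755 = -10081961/3964048439220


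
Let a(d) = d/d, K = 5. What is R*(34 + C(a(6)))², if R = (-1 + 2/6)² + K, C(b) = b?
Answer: 60025/9 ≈ 6669.4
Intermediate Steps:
a(d) = 1
R = 49/9 (R = (-1 + 2/6)² + 5 = (-1 + 2*(⅙))² + 5 = (-1 + ⅓)² + 5 = (-⅔)² + 5 = 4/9 + 5 = 49/9 ≈ 5.4444)
R*(34 + C(a(6)))² = 49*(34 + 1)²/9 = (49/9)*35² = (49/9)*1225 = 60025/9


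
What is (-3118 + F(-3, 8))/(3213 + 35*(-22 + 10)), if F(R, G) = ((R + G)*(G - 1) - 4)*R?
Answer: -169/147 ≈ -1.1497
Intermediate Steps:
F(R, G) = R*(-4 + (-1 + G)*(G + R)) (F(R, G) = ((G + R)*(-1 + G) - 4)*R = ((-1 + G)*(G + R) - 4)*R = (-4 + (-1 + G)*(G + R))*R = R*(-4 + (-1 + G)*(G + R)))
(-3118 + F(-3, 8))/(3213 + 35*(-22 + 10)) = (-3118 - 3*(-4 + 8² - 1*8 - 1*(-3) + 8*(-3)))/(3213 + 35*(-22 + 10)) = (-3118 - 3*(-4 + 64 - 8 + 3 - 24))/(3213 + 35*(-12)) = (-3118 - 3*31)/(3213 - 420) = (-3118 - 93)/2793 = -3211*1/2793 = -169/147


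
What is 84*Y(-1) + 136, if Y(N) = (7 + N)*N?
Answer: -368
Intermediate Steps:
Y(N) = N*(7 + N)
84*Y(-1) + 136 = 84*(-(7 - 1)) + 136 = 84*(-1*6) + 136 = 84*(-6) + 136 = -504 + 136 = -368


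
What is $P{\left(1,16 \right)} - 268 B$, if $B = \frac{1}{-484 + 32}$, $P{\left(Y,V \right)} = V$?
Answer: $\frac{1875}{113} \approx 16.593$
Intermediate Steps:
$B = - \frac{1}{452}$ ($B = \frac{1}{-452} = - \frac{1}{452} \approx -0.0022124$)
$P{\left(1,16 \right)} - 268 B = 16 - - \frac{67}{113} = 16 + \frac{67}{113} = \frac{1875}{113}$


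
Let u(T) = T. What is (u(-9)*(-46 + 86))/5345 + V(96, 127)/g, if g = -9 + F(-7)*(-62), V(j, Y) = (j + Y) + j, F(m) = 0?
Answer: -341659/9621 ≈ -35.512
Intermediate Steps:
V(j, Y) = Y + 2*j (V(j, Y) = (Y + j) + j = Y + 2*j)
g = -9 (g = -9 + 0*(-62) = -9 + 0 = -9)
(u(-9)*(-46 + 86))/5345 + V(96, 127)/g = -9*(-46 + 86)/5345 + (127 + 2*96)/(-9) = -9*40*(1/5345) + (127 + 192)*(-⅑) = -360*1/5345 + 319*(-⅑) = -72/1069 - 319/9 = -341659/9621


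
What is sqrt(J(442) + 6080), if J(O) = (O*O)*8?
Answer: 4*sqrt(98062) ≈ 1252.6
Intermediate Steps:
J(O) = 8*O**2 (J(O) = O**2*8 = 8*O**2)
sqrt(J(442) + 6080) = sqrt(8*442**2 + 6080) = sqrt(8*195364 + 6080) = sqrt(1562912 + 6080) = sqrt(1568992) = 4*sqrt(98062)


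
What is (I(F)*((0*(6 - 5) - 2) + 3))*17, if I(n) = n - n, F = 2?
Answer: 0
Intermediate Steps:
I(n) = 0
(I(F)*((0*(6 - 5) - 2) + 3))*17 = (0*((0*(6 - 5) - 2) + 3))*17 = (0*((0*1 - 2) + 3))*17 = (0*((0 - 2) + 3))*17 = (0*(-2 + 3))*17 = (0*1)*17 = 0*17 = 0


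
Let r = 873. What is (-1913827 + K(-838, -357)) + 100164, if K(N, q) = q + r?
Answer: -1813147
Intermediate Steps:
K(N, q) = 873 + q (K(N, q) = q + 873 = 873 + q)
(-1913827 + K(-838, -357)) + 100164 = (-1913827 + (873 - 357)) + 100164 = (-1913827 + 516) + 100164 = -1913311 + 100164 = -1813147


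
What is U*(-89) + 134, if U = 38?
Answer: -3248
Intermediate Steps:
U*(-89) + 134 = 38*(-89) + 134 = -3382 + 134 = -3248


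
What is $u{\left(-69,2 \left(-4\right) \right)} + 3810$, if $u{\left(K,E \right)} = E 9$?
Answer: $3738$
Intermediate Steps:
$u{\left(K,E \right)} = 9 E$
$u{\left(-69,2 \left(-4\right) \right)} + 3810 = 9 \cdot 2 \left(-4\right) + 3810 = 9 \left(-8\right) + 3810 = -72 + 3810 = 3738$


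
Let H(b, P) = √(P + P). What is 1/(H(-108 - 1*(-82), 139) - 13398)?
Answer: -6699/89753063 - √278/179506126 ≈ -7.4731e-5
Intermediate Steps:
H(b, P) = √2*√P (H(b, P) = √(2*P) = √2*√P)
1/(H(-108 - 1*(-82), 139) - 13398) = 1/(√2*√139 - 13398) = 1/(√278 - 13398) = 1/(-13398 + √278)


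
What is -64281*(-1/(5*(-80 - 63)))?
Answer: -64281/715 ≈ -89.903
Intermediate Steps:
-64281*(-1/(5*(-80 - 63))) = -64281/((-5*(-143))) = -64281/715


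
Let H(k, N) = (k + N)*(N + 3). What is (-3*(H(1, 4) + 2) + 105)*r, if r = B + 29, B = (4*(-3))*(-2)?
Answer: -318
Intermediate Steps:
B = 24 (B = -12*(-2) = 24)
H(k, N) = (3 + N)*(N + k) (H(k, N) = (N + k)*(3 + N) = (3 + N)*(N + k))
r = 53 (r = 24 + 29 = 53)
(-3*(H(1, 4) + 2) + 105)*r = (-3*((4² + 3*4 + 3*1 + 4*1) + 2) + 105)*53 = (-3*((16 + 12 + 3 + 4) + 2) + 105)*53 = (-3*(35 + 2) + 105)*53 = (-3*37 + 105)*53 = (-111 + 105)*53 = -6*53 = -318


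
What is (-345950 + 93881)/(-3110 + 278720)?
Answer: -84023/91870 ≈ -0.91459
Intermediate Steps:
(-345950 + 93881)/(-3110 + 278720) = -252069/275610 = -252069*1/275610 = -84023/91870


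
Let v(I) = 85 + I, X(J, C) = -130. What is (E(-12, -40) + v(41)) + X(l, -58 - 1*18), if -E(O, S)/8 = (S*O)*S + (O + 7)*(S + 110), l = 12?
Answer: 156396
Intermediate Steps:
E(O, S) = -8*O*S² - 8*(7 + O)*(110 + S) (E(O, S) = -8*((S*O)*S + (O + 7)*(S + 110)) = -8*((O*S)*S + (7 + O)*(110 + S)) = -8*(O*S² + (7 + O)*(110 + S)) = -8*O*S² - 8*(7 + O)*(110 + S))
(E(-12, -40) + v(41)) + X(l, -58 - 1*18) = ((-6160 - 880*(-12) - 56*(-40) - 8*(-12)*(-40) - 8*(-12)*(-40)²) + (85 + 41)) - 130 = ((-6160 + 10560 + 2240 - 3840 - 8*(-12)*1600) + 126) - 130 = ((-6160 + 10560 + 2240 - 3840 + 153600) + 126) - 130 = (156400 + 126) - 130 = 156526 - 130 = 156396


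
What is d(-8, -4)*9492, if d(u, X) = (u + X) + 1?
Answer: -104412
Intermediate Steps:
d(u, X) = 1 + X + u (d(u, X) = (X + u) + 1 = 1 + X + u)
d(-8, -4)*9492 = (1 - 4 - 8)*9492 = -11*9492 = -104412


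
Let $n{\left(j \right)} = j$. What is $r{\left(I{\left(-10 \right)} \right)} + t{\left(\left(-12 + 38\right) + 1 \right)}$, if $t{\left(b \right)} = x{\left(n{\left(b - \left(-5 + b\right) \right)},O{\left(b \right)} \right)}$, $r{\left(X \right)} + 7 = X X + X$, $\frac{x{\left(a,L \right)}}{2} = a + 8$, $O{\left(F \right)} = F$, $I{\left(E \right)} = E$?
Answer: $109$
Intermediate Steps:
$x{\left(a,L \right)} = 16 + 2 a$ ($x{\left(a,L \right)} = 2 \left(a + 8\right) = 2 \left(8 + a\right) = 16 + 2 a$)
$r{\left(X \right)} = -7 + X + X^{2}$ ($r{\left(X \right)} = -7 + \left(X X + X\right) = -7 + \left(X^{2} + X\right) = -7 + \left(X + X^{2}\right) = -7 + X + X^{2}$)
$t{\left(b \right)} = 26$ ($t{\left(b \right)} = 16 + 2 \left(b - \left(-5 + b\right)\right) = 16 + 2 \cdot 5 = 16 + 10 = 26$)
$r{\left(I{\left(-10 \right)} \right)} + t{\left(\left(-12 + 38\right) + 1 \right)} = \left(-7 - 10 + \left(-10\right)^{2}\right) + 26 = \left(-7 - 10 + 100\right) + 26 = 83 + 26 = 109$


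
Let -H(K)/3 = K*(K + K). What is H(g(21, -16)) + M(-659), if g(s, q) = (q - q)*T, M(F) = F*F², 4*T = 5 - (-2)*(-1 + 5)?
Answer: -286191179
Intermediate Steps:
T = 13/4 (T = (5 - (-2)*(-1 + 5))/4 = (5 - (-2)*4)/4 = (5 - 1*(-8))/4 = (5 + 8)/4 = (¼)*13 = 13/4 ≈ 3.2500)
M(F) = F³
g(s, q) = 0 (g(s, q) = (q - q)*(13/4) = 0*(13/4) = 0)
H(K) = -6*K² (H(K) = -3*K*(K + K) = -3*K*2*K = -6*K²)
H(g(21, -16)) + M(-659) = -6*0² + (-659)³ = -6*0 - 286191179 = 0 - 286191179 = -286191179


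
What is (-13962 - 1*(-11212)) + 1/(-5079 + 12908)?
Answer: -21529749/7829 ≈ -2750.0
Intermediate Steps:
(-13962 - 1*(-11212)) + 1/(-5079 + 12908) = (-13962 + 11212) + 1/7829 = -2750 + 1/7829 = -21529749/7829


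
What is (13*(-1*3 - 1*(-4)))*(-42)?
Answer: -546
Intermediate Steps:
(13*(-1*3 - 1*(-4)))*(-42) = (13*(-3 + 4))*(-42) = (13*1)*(-42) = 13*(-42) = -546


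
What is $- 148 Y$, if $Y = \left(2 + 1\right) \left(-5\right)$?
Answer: $2220$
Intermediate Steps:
$Y = -15$ ($Y = 3 \left(-5\right) = -15$)
$- 148 Y = \left(-148\right) \left(-15\right) = 2220$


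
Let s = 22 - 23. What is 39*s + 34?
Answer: -5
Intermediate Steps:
s = -1
39*s + 34 = 39*(-1) + 34 = -39 + 34 = -5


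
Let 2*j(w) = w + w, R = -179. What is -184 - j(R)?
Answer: -5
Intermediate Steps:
j(w) = w (j(w) = (w + w)/2 = (2*w)/2 = w)
-184 - j(R) = -184 - 1*(-179) = -184 + 179 = -5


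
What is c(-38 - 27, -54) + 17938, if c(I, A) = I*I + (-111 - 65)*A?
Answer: 31667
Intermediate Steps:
c(I, A) = I² - 176*A
c(-38 - 27, -54) + 17938 = ((-38 - 27)² - 176*(-54)) + 17938 = ((-65)² + 9504) + 17938 = (4225 + 9504) + 17938 = 13729 + 17938 = 31667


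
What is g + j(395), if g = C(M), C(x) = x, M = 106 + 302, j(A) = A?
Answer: 803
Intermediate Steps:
M = 408
g = 408
g + j(395) = 408 + 395 = 803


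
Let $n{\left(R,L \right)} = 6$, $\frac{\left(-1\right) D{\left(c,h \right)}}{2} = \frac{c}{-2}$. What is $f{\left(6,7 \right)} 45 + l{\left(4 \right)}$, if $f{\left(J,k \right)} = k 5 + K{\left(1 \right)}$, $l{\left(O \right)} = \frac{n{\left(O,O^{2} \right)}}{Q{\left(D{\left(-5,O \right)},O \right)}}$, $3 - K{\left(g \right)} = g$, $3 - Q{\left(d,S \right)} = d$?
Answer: $\frac{6663}{4} \approx 1665.8$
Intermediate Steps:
$D{\left(c,h \right)} = c$ ($D{\left(c,h \right)} = - 2 \frac{c}{-2} = - 2 c \left(- \frac{1}{2}\right) = - 2 \left(- \frac{c}{2}\right) = c$)
$Q{\left(d,S \right)} = 3 - d$
$K{\left(g \right)} = 3 - g$
$l{\left(O \right)} = \frac{3}{4}$ ($l{\left(O \right)} = \frac{6}{3 - -5} = \frac{6}{3 + 5} = \frac{6}{8} = 6 \cdot \frac{1}{8} = \frac{3}{4}$)
$f{\left(J,k \right)} = 2 + 5 k$ ($f{\left(J,k \right)} = k 5 + \left(3 - 1\right) = 5 k + \left(3 - 1\right) = 5 k + 2 = 2 + 5 k$)
$f{\left(6,7 \right)} 45 + l{\left(4 \right)} = \left(2 + 5 \cdot 7\right) 45 + \frac{3}{4} = \left(2 + 35\right) 45 + \frac{3}{4} = 37 \cdot 45 + \frac{3}{4} = 1665 + \frac{3}{4} = \frac{6663}{4}$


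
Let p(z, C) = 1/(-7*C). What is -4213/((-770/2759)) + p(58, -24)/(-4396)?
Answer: 55742880139/3692640 ≈ 15096.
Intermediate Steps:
p(z, C) = -1/(7*C)
-4213/((-770/2759)) + p(58, -24)/(-4396) = -4213/((-770/2759)) - ⅐/(-24)/(-4396) = -4213/((-770*1/2759)) - ⅐*(-1/24)*(-1/4396) = -4213/(-770/2759) + (1/168)*(-1/4396) = -4213*(-2759/770) - 1/738528 = 1056697/70 - 1/738528 = 55742880139/3692640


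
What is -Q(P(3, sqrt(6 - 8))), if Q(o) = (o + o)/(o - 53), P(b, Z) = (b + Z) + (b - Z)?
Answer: 12/47 ≈ 0.25532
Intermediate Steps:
P(b, Z) = 2*b (P(b, Z) = (Z + b) + (b - Z) = 2*b)
Q(o) = 2*o/(-53 + o) (Q(o) = (2*o)/(-53 + o) = 2*o/(-53 + o))
-Q(P(3, sqrt(6 - 8))) = -2*2*3/(-53 + 2*3) = -2*6/(-53 + 6) = -2*6/(-47) = -2*6*(-1)/47 = -1*(-12/47) = 12/47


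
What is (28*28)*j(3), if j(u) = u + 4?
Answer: 5488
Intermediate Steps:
j(u) = 4 + u
(28*28)*j(3) = (28*28)*(4 + 3) = 784*7 = 5488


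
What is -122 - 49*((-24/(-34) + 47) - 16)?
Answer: -28485/17 ≈ -1675.6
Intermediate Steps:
-122 - 49*((-24/(-34) + 47) - 16) = -122 - 49*((-24*(-1/34) + 47) - 16) = -122 - 49*((12/17 + 47) - 16) = -122 - 49*(811/17 - 16) = -122 - 49*539/17 = -122 - 26411/17 = -28485/17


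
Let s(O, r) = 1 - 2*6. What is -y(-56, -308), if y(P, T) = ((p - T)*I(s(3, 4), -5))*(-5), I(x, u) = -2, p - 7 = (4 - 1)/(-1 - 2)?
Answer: -3140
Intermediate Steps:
s(O, r) = -11 (s(O, r) = 1 - 12 = -11)
p = 6 (p = 7 + (4 - 1)/(-1 - 2) = 7 + 3/(-3) = 7 + 3*(-1/3) = 7 - 1 = 6)
y(P, T) = 60 - 10*T (y(P, T) = ((6 - T)*(-2))*(-5) = (-12 + 2*T)*(-5) = 60 - 10*T)
-y(-56, -308) = -(60 - 10*(-308)) = -(60 + 3080) = -1*3140 = -3140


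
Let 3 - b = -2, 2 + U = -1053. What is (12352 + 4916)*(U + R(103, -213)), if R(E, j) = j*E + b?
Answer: -396974052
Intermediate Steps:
U = -1055 (U = -2 - 1053 = -1055)
b = 5 (b = 3 - 1*(-2) = 3 + 2 = 5)
R(E, j) = 5 + E*j (R(E, j) = j*E + 5 = E*j + 5 = 5 + E*j)
(12352 + 4916)*(U + R(103, -213)) = (12352 + 4916)*(-1055 + (5 + 103*(-213))) = 17268*(-1055 + (5 - 21939)) = 17268*(-1055 - 21934) = 17268*(-22989) = -396974052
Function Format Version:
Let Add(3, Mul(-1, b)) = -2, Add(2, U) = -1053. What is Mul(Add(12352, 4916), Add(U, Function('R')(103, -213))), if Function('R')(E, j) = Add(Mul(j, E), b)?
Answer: -396974052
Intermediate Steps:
U = -1055 (U = Add(-2, -1053) = -1055)
b = 5 (b = Add(3, Mul(-1, -2)) = Add(3, 2) = 5)
Function('R')(E, j) = Add(5, Mul(E, j)) (Function('R')(E, j) = Add(Mul(j, E), 5) = Add(Mul(E, j), 5) = Add(5, Mul(E, j)))
Mul(Add(12352, 4916), Add(U, Function('R')(103, -213))) = Mul(Add(12352, 4916), Add(-1055, Add(5, Mul(103, -213)))) = Mul(17268, Add(-1055, Add(5, -21939))) = Mul(17268, Add(-1055, -21934)) = Mul(17268, -22989) = -396974052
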